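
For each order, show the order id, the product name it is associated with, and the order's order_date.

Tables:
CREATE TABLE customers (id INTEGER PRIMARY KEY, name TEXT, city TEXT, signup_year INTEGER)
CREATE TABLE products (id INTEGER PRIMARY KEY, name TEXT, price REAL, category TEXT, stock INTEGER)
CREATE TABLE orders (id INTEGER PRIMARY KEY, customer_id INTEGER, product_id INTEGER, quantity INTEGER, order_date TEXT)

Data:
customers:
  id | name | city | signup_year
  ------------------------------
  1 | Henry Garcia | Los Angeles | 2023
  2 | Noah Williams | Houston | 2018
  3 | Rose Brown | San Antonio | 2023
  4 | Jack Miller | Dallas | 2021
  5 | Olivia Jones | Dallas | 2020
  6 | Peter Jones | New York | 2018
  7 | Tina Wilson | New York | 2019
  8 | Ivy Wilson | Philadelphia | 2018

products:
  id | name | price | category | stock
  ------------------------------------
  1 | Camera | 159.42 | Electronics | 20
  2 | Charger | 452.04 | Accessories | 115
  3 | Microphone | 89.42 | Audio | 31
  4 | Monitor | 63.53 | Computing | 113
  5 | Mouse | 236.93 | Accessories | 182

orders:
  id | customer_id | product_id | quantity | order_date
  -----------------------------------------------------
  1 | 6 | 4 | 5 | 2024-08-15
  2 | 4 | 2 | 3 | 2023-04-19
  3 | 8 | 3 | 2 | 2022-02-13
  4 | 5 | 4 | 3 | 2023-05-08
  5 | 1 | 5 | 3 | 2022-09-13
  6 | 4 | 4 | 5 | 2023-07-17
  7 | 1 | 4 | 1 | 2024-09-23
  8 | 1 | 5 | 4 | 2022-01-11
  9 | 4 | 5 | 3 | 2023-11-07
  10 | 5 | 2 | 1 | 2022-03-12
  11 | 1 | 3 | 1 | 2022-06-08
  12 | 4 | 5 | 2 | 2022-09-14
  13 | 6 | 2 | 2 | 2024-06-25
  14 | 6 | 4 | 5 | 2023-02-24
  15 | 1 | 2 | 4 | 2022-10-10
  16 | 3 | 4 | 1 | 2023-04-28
SELECT c.id, p.name AS product, c.order_date FROM orders c JOIN products p ON c.product_id = p.id

Execution result:
id | product | order_date
1 | Monitor | 2024-08-15
2 | Charger | 2023-04-19
3 | Microphone | 2022-02-13
4 | Monitor | 2023-05-08
5 | Mouse | 2022-09-13
6 | Monitor | 2023-07-17
7 | Monitor | 2024-09-23
8 | Mouse | 2022-01-11
9 | Mouse | 2023-11-07
10 | Charger | 2022-03-12
11 | Microphone | 2022-06-08
12 | Mouse | 2022-09-14
13 | Charger | 2024-06-25
14 | Monitor | 2023-02-24
15 | Charger | 2022-10-10
16 | Monitor | 2023-04-28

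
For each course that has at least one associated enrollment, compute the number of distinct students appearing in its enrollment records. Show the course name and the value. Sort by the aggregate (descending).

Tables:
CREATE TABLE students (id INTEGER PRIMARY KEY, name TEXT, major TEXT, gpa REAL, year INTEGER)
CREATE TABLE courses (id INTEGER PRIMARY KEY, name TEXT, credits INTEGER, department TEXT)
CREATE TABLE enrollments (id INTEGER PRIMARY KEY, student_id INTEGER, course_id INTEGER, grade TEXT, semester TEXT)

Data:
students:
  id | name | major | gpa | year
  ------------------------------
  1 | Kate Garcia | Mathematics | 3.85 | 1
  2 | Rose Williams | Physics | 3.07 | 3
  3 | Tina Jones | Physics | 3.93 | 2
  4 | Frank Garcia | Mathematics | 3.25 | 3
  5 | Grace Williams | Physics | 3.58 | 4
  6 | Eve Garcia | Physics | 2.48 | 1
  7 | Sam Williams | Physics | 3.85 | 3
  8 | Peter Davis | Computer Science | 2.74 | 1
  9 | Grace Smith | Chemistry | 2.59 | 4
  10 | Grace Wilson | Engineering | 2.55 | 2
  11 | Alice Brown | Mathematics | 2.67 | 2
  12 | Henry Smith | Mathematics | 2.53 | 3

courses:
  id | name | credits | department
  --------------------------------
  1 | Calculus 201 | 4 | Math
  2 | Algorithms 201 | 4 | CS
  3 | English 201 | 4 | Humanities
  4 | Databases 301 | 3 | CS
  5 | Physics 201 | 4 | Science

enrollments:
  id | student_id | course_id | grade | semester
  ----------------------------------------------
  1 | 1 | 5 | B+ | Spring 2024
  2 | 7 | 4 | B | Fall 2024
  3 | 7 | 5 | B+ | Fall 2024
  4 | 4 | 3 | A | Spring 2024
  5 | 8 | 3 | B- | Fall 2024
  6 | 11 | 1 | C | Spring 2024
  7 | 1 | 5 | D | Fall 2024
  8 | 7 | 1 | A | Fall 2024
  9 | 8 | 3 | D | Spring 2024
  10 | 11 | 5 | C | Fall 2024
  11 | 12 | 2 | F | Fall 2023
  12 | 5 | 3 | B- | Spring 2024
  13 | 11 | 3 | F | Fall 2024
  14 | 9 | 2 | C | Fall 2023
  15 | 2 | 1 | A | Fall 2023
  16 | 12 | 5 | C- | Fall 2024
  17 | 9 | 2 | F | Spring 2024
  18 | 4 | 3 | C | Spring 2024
SELECT p.name, COUNT(DISTINCT c.student_id) AS distinct_student_count FROM enrollments c JOIN courses p ON c.course_id = p.id GROUP BY p.id, p.name ORDER BY distinct_student_count DESC

Execution result:
name | distinct_student_count
English 201 | 4
Physics 201 | 4
Calculus 201 | 3
Algorithms 201 | 2
Databases 301 | 1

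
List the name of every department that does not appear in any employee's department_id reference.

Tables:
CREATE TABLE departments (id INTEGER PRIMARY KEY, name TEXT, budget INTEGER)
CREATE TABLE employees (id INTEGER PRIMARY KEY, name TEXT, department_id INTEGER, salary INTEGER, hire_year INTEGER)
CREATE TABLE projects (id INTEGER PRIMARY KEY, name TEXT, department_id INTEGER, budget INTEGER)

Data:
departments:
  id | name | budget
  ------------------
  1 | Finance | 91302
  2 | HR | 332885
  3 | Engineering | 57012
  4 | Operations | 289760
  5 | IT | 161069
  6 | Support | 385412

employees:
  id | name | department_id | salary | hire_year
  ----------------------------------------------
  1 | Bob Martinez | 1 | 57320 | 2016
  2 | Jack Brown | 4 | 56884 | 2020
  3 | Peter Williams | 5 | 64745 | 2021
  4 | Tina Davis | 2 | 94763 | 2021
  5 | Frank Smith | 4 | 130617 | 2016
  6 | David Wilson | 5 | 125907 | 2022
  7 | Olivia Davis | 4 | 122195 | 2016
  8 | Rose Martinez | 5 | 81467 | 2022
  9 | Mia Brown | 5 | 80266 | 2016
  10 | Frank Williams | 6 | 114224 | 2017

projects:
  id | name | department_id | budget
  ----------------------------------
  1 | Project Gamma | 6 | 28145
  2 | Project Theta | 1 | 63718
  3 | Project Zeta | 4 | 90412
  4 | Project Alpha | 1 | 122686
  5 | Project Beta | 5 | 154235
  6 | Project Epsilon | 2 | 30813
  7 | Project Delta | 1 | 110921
SELECT p.name FROM departments p LEFT JOIN employees c ON c.department_id = p.id WHERE c.id IS NULL

Execution result:
Engineering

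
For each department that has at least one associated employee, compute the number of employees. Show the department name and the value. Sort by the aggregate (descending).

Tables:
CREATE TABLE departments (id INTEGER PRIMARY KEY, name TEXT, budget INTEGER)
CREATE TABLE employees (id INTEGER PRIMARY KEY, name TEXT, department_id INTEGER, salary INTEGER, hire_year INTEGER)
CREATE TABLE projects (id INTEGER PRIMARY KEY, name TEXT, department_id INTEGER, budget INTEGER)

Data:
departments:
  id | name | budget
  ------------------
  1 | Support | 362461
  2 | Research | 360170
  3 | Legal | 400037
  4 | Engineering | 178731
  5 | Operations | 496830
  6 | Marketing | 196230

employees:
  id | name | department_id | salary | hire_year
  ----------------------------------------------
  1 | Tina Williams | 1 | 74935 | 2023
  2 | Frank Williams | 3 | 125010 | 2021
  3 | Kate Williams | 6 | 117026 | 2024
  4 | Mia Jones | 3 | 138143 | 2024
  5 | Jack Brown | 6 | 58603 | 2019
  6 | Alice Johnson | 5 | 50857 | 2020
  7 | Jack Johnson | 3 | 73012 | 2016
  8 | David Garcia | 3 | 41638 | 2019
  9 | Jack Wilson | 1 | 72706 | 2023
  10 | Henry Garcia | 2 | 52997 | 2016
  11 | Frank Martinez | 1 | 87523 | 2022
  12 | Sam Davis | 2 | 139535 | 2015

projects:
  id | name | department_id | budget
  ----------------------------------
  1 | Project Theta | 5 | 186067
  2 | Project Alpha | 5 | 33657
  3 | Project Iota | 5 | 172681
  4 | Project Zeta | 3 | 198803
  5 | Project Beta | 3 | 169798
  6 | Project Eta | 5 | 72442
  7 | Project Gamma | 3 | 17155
SELECT p.name, COUNT(*) AS n FROM employees c JOIN departments p ON c.department_id = p.id GROUP BY p.id, p.name ORDER BY n DESC

Execution result:
name | n
Legal | 4
Support | 3
Research | 2
Marketing | 2
Operations | 1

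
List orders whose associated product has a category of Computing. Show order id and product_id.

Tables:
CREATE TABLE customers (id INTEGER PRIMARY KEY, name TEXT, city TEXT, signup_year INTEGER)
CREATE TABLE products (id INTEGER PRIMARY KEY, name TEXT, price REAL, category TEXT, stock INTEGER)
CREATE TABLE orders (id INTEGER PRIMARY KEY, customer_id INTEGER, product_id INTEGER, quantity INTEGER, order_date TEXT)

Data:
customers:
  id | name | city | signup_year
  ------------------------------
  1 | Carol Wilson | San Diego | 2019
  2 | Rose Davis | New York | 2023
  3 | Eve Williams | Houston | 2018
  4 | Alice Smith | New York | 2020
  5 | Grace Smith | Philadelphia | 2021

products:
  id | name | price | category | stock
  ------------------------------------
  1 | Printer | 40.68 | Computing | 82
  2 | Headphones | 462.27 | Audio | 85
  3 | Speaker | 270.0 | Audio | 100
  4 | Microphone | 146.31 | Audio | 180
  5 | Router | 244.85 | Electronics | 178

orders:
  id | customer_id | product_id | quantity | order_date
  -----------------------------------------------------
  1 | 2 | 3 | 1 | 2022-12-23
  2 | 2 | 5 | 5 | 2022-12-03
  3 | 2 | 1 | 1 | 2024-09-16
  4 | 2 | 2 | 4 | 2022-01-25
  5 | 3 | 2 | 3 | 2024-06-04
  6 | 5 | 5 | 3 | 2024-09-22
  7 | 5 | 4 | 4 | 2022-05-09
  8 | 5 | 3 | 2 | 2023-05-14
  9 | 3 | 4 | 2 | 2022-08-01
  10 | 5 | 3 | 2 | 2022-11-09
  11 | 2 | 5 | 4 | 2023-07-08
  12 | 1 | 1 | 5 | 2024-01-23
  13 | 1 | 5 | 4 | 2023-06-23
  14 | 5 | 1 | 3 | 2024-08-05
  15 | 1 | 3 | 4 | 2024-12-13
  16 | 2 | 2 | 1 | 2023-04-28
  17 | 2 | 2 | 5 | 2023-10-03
SELECT id, product_id FROM orders WHERE product_id IN (SELECT id FROM products WHERE category = 'Computing')

Execution result:
id | product_id
3 | 1
12 | 1
14 | 1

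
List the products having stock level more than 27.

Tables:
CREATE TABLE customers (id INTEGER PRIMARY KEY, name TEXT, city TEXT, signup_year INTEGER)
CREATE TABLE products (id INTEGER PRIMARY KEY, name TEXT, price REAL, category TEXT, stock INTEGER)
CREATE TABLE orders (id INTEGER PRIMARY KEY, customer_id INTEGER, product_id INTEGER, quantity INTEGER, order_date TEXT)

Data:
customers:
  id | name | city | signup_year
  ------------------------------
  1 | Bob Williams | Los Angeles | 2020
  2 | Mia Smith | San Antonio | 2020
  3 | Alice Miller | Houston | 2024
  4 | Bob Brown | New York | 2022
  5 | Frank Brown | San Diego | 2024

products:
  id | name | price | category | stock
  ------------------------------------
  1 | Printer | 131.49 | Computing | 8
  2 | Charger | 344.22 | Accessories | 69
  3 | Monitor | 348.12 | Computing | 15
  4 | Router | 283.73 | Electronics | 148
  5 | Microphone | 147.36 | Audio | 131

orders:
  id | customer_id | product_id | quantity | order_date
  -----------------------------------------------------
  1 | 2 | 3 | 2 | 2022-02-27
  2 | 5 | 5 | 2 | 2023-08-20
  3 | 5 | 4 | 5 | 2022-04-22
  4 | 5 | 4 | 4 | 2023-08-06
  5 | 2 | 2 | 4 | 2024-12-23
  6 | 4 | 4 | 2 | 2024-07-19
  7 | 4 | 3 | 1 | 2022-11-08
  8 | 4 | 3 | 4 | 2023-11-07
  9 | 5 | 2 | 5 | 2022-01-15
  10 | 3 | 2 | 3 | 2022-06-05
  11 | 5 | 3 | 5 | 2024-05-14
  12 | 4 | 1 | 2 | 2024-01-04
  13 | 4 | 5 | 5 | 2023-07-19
SELECT name, stock FROM products WHERE stock > 27

Execution result:
name | stock
Charger | 69
Router | 148
Microphone | 131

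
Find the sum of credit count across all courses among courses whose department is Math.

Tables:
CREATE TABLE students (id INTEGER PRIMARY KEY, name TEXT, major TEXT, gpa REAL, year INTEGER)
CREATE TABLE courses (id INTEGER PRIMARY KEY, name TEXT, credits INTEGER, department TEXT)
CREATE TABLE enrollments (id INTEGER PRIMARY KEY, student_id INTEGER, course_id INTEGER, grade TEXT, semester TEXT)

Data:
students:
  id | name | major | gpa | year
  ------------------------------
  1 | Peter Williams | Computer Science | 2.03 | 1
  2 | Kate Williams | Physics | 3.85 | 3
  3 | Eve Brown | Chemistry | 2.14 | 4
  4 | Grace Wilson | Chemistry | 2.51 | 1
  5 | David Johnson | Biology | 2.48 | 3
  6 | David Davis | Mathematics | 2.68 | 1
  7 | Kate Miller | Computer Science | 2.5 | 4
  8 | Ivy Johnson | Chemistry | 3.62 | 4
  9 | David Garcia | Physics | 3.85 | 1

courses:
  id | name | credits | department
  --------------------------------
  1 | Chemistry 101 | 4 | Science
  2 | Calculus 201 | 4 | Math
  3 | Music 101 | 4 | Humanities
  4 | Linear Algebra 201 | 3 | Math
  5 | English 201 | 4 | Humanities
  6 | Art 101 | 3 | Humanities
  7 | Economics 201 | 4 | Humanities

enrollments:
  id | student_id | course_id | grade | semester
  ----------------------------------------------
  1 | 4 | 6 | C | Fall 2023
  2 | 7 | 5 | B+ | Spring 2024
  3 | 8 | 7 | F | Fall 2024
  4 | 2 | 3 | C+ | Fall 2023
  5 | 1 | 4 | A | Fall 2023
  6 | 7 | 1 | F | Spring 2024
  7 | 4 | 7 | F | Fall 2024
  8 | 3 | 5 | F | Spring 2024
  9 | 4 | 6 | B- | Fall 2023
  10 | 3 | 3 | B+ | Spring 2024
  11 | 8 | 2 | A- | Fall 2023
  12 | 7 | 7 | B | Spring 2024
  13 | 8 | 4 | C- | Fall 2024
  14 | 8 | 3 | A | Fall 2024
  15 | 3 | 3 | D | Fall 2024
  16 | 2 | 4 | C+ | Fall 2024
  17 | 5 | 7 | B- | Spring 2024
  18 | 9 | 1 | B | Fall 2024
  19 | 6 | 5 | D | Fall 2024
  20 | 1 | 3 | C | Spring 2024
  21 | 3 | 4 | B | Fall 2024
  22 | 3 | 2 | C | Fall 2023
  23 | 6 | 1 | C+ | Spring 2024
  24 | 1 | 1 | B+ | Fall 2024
SELECT SUM(credits) FROM courses WHERE department = 'Math'

Execution result:
7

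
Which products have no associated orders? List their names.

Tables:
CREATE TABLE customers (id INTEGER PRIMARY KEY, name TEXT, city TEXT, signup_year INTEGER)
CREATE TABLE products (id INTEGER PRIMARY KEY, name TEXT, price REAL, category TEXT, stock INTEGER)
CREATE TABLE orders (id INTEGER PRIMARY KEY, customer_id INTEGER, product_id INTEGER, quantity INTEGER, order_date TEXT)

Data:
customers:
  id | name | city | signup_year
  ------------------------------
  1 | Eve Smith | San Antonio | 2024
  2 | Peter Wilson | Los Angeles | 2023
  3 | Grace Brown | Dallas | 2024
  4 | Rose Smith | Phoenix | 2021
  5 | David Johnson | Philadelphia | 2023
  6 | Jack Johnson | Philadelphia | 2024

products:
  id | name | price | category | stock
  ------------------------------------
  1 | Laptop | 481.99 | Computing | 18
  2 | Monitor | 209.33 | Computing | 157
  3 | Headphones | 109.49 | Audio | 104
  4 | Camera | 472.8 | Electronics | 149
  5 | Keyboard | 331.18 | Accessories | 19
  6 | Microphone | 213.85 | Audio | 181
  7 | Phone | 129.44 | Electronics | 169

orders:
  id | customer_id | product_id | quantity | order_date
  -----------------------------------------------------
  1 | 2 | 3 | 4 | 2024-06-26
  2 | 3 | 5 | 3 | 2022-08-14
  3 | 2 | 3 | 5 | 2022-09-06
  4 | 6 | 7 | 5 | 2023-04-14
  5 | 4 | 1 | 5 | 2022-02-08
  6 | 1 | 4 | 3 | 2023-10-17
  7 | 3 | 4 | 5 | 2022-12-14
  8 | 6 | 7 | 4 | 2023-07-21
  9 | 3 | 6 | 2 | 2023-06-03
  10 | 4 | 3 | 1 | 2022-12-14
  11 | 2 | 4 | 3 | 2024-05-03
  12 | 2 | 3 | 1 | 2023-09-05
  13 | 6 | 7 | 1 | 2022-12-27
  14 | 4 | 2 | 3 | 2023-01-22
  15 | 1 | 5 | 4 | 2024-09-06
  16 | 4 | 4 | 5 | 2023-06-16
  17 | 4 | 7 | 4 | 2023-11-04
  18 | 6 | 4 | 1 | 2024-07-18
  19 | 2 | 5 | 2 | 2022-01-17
SELECT p.name FROM products p LEFT JOIN orders c ON c.product_id = p.id WHERE c.id IS NULL

Execution result:
(no rows)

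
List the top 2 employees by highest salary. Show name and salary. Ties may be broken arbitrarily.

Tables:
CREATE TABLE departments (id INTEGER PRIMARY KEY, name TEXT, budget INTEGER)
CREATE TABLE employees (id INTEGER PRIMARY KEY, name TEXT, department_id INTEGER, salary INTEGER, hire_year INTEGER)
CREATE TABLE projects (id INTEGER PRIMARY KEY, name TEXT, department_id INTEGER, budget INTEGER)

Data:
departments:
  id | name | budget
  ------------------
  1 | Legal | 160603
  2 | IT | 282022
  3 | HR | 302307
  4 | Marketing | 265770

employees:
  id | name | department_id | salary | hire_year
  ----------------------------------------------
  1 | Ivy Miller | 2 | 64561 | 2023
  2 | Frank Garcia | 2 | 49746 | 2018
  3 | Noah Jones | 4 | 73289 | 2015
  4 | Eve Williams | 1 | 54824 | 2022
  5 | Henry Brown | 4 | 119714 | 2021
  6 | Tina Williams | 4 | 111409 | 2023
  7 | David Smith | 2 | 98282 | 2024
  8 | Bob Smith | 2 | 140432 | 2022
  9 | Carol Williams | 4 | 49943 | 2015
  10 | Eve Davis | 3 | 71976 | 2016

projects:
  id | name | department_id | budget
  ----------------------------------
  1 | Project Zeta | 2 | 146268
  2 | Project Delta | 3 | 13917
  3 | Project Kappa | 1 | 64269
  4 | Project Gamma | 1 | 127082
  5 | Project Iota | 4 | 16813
SELECT name, salary FROM employees ORDER BY salary DESC LIMIT 2

Execution result:
name | salary
Bob Smith | 140432
Henry Brown | 119714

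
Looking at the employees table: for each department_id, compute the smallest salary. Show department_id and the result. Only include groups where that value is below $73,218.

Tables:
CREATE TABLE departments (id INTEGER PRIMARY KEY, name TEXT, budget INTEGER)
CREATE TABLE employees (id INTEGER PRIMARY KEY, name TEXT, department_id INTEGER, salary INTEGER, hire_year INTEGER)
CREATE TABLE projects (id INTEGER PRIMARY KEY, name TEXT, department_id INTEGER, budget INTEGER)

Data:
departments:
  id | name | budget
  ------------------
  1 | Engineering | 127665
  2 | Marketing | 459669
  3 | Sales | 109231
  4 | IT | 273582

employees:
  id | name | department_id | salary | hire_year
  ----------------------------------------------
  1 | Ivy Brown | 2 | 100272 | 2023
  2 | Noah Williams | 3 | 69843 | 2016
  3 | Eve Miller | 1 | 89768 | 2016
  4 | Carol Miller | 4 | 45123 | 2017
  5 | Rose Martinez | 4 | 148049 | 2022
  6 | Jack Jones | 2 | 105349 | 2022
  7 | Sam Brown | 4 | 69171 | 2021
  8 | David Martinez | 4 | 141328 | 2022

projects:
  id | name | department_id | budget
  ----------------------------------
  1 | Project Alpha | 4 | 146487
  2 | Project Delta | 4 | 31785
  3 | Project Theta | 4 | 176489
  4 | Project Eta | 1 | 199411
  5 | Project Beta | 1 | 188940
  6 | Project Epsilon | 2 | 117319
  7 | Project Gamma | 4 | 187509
SELECT department_id, MIN(salary) AS min_salary FROM employees GROUP BY department_id HAVING MIN(salary) < 73218

Execution result:
department_id | min_salary
3 | 69843
4 | 45123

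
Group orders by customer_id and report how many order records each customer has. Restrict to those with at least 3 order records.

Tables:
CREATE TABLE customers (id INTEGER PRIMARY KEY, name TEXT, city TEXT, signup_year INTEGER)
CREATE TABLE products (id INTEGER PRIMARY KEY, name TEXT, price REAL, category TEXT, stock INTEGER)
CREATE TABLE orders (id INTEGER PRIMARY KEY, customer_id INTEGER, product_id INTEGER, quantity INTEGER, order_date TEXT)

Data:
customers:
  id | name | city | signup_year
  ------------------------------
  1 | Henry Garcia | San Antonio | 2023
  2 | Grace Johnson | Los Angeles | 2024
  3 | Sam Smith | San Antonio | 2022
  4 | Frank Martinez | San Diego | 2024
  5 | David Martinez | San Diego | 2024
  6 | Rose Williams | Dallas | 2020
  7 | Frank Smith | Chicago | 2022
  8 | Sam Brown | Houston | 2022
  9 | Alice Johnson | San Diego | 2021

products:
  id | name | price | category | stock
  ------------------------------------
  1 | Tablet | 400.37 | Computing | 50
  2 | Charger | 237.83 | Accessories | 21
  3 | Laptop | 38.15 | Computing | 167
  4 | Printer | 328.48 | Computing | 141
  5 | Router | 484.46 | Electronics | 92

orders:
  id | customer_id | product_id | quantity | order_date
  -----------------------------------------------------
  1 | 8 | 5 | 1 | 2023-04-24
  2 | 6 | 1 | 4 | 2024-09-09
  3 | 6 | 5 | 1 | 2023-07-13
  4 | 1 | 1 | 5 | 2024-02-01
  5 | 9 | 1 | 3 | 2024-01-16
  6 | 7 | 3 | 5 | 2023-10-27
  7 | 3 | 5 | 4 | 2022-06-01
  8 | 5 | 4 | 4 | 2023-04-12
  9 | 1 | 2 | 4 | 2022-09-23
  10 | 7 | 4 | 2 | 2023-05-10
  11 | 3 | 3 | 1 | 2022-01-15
SELECT customer_id, COUNT(*) AS order_count FROM orders GROUP BY customer_id HAVING COUNT(*) >= 3

Execution result:
(no rows)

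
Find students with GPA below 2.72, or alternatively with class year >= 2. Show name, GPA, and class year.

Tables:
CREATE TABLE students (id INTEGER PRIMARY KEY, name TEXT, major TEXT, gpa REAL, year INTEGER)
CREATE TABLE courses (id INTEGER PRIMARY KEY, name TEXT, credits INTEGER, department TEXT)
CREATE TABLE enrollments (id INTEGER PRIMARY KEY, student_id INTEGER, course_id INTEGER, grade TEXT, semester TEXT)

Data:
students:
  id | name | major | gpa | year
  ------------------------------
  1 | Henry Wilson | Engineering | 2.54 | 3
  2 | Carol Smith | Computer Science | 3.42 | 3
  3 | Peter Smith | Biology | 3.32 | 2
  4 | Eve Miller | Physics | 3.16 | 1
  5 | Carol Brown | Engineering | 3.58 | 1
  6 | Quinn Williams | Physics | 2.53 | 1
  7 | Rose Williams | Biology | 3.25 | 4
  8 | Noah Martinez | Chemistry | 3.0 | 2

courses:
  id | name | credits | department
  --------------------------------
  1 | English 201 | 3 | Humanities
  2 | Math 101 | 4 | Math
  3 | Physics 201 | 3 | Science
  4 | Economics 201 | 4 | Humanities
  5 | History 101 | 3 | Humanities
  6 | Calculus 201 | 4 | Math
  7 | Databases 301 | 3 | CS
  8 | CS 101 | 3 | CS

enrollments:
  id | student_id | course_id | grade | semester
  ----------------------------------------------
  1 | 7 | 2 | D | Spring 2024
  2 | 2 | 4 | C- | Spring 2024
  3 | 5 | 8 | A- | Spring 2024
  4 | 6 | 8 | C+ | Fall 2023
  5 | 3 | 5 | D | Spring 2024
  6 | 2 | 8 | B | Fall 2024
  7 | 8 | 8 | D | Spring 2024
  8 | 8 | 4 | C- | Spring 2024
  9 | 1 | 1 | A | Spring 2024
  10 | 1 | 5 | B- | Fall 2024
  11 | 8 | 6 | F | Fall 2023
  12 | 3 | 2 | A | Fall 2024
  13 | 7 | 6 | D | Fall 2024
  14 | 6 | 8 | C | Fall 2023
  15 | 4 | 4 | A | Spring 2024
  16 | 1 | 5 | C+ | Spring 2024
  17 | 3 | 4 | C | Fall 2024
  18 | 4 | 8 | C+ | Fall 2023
SELECT name, gpa, year FROM students WHERE gpa < 2.72 OR year >= 2

Execution result:
name | gpa | year
Henry Wilson | 2.54 | 3
Carol Smith | 3.42 | 3
Peter Smith | 3.32 | 2
Quinn Williams | 2.53 | 1
Rose Williams | 3.25 | 4
Noah Martinez | 3.00 | 2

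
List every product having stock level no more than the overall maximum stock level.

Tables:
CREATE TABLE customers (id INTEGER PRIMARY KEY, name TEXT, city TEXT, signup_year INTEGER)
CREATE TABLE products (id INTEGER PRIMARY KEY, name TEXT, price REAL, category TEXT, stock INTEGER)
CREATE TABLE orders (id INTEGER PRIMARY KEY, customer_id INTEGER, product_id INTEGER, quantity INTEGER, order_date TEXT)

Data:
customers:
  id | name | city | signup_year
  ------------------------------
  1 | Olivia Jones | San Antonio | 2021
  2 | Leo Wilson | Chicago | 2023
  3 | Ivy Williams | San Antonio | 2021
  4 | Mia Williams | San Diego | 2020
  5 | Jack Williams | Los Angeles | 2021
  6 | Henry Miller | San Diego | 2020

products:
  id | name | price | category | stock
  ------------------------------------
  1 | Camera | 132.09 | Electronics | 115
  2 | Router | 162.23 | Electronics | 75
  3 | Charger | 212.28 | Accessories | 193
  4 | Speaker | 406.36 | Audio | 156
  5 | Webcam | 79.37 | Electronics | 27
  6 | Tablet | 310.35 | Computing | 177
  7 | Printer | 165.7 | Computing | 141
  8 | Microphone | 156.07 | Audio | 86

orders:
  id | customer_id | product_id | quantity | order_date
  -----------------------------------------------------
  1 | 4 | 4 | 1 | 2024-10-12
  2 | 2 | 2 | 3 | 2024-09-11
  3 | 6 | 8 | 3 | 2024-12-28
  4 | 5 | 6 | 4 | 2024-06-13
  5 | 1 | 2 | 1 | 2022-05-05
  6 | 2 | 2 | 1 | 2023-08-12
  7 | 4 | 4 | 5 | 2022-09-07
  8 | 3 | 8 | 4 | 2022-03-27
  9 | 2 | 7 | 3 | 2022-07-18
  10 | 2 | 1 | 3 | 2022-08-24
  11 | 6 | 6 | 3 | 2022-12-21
SELECT name, stock FROM products WHERE stock <= (SELECT MAX(stock) FROM products)

Execution result:
name | stock
Camera | 115
Router | 75
Charger | 193
Speaker | 156
Webcam | 27
Tablet | 177
Printer | 141
Microphone | 86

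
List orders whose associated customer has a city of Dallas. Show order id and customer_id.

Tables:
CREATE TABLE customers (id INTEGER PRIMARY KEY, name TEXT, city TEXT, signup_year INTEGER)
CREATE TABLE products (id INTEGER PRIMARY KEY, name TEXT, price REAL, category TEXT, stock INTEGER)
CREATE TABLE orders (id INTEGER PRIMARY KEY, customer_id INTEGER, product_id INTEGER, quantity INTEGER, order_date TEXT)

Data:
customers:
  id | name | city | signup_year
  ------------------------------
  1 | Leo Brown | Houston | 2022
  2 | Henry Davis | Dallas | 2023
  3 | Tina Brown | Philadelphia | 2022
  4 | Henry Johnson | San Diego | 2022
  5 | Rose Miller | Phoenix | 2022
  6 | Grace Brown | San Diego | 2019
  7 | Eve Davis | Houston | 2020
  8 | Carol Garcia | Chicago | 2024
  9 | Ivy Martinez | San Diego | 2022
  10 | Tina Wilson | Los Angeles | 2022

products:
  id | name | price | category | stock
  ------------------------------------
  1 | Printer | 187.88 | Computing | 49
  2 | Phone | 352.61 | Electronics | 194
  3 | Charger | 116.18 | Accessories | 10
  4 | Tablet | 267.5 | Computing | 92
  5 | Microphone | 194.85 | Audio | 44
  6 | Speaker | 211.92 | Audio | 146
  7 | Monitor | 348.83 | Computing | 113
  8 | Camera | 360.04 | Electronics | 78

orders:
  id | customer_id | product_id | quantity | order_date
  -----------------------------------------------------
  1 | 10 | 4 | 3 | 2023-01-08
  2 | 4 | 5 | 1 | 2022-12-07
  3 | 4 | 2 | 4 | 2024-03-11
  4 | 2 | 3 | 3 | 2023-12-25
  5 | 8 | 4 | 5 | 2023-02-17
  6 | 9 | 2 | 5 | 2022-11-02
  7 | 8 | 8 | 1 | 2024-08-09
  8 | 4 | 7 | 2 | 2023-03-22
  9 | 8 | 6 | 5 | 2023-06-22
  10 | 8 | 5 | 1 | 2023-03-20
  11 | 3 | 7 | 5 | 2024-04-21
SELECT id, customer_id FROM orders WHERE customer_id IN (SELECT id FROM customers WHERE city = 'Dallas')

Execution result:
id | customer_id
4 | 2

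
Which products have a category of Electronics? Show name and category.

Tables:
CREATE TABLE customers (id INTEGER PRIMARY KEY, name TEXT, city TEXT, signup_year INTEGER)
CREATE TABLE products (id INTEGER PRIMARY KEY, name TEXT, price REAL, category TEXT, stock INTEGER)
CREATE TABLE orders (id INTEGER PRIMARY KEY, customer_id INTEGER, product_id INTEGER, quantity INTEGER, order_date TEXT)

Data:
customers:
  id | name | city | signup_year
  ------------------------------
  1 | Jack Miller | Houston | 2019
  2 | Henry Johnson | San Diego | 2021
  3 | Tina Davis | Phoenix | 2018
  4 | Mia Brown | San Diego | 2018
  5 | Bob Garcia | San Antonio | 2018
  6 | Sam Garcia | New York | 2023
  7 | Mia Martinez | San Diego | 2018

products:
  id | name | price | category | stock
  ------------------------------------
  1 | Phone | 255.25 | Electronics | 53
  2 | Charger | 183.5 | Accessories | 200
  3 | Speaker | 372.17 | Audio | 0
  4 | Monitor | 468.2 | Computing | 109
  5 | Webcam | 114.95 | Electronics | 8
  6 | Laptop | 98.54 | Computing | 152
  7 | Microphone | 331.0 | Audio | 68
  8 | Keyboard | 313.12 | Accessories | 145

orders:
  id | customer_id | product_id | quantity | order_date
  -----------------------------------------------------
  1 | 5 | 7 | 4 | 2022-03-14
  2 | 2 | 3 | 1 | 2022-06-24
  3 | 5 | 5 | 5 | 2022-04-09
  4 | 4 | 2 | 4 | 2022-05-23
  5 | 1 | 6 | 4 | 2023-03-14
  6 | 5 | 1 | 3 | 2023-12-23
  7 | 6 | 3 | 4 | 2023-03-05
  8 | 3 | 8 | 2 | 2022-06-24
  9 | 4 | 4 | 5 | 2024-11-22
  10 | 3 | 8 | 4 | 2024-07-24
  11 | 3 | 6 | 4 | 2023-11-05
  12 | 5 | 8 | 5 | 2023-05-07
SELECT name, category FROM products WHERE category = 'Electronics'

Execution result:
name | category
Phone | Electronics
Webcam | Electronics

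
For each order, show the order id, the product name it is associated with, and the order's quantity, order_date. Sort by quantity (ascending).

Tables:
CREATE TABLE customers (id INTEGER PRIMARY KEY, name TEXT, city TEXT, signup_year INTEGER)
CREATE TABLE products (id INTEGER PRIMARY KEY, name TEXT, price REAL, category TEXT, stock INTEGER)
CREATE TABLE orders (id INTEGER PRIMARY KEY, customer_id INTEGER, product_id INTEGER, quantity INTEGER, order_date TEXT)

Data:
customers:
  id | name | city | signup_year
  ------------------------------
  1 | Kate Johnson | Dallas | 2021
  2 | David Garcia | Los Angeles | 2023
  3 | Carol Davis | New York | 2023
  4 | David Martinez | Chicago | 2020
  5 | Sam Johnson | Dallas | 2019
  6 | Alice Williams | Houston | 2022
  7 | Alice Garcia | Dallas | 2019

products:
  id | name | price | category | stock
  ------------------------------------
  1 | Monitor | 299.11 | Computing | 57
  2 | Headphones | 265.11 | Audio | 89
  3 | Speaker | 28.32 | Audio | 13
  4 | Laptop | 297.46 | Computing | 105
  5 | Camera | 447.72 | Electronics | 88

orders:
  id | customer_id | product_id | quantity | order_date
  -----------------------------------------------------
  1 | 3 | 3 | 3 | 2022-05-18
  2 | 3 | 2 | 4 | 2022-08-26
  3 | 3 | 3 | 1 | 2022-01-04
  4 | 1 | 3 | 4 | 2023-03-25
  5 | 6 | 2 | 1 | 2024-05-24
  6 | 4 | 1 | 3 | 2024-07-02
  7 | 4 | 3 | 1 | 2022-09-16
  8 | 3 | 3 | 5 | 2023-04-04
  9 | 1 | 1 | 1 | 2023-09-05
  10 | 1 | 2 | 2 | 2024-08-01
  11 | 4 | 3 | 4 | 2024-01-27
SELECT c.id, p.name AS product, c.quantity, c.order_date FROM orders c JOIN products p ON c.product_id = p.id ORDER BY c.quantity ASC

Execution result:
id | product | quantity | order_date
3 | Speaker | 1 | 2022-01-04
5 | Headphones | 1 | 2024-05-24
7 | Speaker | 1 | 2022-09-16
9 | Monitor | 1 | 2023-09-05
10 | Headphones | 2 | 2024-08-01
1 | Speaker | 3 | 2022-05-18
6 | Monitor | 3 | 2024-07-02
2 | Headphones | 4 | 2022-08-26
4 | Speaker | 4 | 2023-03-25
11 | Speaker | 4 | 2024-01-27
8 | Speaker | 5 | 2023-04-04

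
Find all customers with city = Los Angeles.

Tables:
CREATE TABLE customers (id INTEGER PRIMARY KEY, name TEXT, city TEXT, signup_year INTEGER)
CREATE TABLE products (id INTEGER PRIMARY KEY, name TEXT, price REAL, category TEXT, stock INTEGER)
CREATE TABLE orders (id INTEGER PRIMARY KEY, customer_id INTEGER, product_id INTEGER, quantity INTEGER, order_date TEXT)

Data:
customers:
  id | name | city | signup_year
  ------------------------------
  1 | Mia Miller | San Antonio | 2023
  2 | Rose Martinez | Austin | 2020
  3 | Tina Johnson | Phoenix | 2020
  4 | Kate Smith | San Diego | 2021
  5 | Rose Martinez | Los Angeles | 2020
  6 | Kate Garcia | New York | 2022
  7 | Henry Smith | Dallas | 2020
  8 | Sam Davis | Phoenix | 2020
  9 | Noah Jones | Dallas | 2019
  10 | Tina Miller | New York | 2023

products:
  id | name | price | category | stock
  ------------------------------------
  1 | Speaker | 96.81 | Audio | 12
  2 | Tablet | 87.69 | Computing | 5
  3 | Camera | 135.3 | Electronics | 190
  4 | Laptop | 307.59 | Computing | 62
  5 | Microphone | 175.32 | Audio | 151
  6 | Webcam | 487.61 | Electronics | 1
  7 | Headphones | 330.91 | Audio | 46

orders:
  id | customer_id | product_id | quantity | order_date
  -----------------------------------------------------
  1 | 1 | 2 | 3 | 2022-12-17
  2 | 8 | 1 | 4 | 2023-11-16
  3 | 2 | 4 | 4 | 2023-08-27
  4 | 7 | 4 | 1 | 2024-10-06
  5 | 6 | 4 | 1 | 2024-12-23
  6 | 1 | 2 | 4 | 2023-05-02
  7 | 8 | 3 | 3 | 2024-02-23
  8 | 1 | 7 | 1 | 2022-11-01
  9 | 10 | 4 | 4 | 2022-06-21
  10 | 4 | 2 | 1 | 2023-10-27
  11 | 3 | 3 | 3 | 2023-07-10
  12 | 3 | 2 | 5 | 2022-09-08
SELECT name, city FROM customers WHERE city = 'Los Angeles'

Execution result:
name | city
Rose Martinez | Los Angeles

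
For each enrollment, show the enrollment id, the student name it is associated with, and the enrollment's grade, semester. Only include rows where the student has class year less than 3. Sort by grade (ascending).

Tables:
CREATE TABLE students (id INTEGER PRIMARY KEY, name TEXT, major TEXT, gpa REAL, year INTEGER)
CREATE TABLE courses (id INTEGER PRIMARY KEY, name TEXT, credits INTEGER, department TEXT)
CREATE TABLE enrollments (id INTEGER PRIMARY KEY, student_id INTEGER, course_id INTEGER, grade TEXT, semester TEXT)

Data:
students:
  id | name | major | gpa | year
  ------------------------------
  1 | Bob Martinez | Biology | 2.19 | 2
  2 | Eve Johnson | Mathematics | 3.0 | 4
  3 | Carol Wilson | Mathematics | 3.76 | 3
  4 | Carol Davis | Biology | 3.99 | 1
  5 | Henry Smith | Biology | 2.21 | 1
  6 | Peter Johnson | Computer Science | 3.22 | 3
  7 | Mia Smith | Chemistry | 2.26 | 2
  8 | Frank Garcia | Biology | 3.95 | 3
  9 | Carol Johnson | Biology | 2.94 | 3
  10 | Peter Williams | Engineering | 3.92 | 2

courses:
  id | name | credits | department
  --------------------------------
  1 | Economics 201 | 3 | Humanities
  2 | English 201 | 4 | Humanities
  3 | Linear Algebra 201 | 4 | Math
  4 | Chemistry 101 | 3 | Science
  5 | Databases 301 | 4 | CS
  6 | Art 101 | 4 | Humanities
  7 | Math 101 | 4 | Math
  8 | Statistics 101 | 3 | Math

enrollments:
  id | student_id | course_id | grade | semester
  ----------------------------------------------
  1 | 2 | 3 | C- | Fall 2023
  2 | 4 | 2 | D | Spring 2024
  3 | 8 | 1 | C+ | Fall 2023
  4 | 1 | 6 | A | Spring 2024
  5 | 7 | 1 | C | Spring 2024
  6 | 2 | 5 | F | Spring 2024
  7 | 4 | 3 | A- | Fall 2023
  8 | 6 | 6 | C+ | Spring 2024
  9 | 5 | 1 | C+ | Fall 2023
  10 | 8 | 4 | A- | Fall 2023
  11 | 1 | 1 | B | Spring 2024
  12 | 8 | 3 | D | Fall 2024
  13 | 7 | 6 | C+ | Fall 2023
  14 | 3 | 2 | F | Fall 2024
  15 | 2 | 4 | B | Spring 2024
SELECT c.id, p.name AS student, c.grade, c.semester FROM enrollments c JOIN students p ON c.student_id = p.id WHERE p.year < 3 ORDER BY c.grade ASC

Execution result:
id | student | grade | semester
4 | Bob Martinez | A | Spring 2024
7 | Carol Davis | A- | Fall 2023
11 | Bob Martinez | B | Spring 2024
5 | Mia Smith | C | Spring 2024
9 | Henry Smith | C+ | Fall 2023
13 | Mia Smith | C+ | Fall 2023
2 | Carol Davis | D | Spring 2024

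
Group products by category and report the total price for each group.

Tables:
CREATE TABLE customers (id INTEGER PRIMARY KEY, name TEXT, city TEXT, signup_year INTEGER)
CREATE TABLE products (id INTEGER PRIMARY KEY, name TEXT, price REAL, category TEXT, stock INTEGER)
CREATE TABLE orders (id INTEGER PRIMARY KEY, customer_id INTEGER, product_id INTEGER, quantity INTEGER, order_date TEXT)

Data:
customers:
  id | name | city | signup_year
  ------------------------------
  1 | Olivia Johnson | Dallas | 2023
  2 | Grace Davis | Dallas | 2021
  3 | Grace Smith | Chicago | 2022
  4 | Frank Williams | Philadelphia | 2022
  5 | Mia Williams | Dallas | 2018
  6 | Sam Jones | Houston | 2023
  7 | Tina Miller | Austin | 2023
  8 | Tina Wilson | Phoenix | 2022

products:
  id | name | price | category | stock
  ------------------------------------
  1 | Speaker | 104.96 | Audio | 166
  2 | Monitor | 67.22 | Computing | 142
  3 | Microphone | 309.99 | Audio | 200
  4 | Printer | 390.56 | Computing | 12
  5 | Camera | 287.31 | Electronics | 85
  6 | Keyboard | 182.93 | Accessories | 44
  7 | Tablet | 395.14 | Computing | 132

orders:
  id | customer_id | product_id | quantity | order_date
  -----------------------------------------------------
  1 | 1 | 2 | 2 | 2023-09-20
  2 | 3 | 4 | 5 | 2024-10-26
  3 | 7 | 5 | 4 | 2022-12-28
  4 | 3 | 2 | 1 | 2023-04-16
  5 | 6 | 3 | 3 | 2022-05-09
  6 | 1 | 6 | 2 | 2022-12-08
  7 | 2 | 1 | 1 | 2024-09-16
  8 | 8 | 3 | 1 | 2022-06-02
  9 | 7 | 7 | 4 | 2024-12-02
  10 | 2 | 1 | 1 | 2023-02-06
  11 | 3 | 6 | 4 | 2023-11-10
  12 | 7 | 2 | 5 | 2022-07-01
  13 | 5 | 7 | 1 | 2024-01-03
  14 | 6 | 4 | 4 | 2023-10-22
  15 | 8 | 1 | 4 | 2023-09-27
SELECT category, SUM(price) AS sum_price FROM products GROUP BY category

Execution result:
category | sum_price
Accessories | 182.93
Audio | 414.95
Computing | 852.92
Electronics | 287.31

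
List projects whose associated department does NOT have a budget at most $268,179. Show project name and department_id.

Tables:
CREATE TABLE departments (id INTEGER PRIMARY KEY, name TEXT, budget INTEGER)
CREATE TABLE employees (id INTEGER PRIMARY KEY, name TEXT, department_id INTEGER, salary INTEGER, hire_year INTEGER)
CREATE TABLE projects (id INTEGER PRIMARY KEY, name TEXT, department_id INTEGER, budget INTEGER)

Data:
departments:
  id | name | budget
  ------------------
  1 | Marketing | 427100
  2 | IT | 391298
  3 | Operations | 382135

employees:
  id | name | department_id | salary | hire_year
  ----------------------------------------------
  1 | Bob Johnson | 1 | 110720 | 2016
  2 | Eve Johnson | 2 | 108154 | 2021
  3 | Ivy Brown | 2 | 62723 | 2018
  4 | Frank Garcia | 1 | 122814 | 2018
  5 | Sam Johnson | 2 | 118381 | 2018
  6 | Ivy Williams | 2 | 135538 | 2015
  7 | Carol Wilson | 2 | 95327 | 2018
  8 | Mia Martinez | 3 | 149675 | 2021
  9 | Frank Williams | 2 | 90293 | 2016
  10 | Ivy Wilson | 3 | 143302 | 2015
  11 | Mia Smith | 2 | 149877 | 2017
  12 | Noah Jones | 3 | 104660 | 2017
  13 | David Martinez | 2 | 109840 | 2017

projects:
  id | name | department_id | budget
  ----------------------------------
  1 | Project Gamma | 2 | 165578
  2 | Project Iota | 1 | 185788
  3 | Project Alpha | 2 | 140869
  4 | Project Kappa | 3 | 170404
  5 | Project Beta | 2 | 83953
SELECT name, department_id FROM projects WHERE department_id NOT IN (SELECT id FROM departments WHERE budget <= 268179)

Execution result:
name | department_id
Project Gamma | 2
Project Iota | 1
Project Alpha | 2
Project Kappa | 3
Project Beta | 2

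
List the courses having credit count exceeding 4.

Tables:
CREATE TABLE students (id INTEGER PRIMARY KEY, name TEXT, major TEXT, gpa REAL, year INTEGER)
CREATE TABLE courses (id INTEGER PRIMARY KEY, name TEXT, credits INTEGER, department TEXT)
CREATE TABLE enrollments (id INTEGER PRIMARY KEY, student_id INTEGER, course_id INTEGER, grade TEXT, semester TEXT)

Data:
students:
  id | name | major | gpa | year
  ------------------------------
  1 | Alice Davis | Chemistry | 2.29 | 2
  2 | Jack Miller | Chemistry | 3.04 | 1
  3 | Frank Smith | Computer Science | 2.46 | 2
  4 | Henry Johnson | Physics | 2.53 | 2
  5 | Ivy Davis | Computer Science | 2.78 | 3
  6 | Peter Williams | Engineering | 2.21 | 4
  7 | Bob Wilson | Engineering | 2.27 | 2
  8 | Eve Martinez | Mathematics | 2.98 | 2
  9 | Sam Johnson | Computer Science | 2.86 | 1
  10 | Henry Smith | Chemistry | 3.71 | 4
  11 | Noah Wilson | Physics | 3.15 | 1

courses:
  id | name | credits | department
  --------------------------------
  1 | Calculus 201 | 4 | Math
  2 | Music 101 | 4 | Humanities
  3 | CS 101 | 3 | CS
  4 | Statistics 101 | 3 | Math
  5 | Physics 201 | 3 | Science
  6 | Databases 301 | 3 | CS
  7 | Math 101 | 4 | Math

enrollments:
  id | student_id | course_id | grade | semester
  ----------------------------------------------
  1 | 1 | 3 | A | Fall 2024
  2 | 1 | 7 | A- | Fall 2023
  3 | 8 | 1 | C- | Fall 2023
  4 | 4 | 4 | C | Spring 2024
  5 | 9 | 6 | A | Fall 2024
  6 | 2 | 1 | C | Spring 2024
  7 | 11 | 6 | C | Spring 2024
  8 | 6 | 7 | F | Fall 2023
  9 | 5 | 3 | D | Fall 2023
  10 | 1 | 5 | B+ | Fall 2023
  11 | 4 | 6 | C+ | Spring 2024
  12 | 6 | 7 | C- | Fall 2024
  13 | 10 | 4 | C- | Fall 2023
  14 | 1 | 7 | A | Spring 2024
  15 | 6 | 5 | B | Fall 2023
SELECT name, credits FROM courses WHERE credits > 4

Execution result:
(no rows)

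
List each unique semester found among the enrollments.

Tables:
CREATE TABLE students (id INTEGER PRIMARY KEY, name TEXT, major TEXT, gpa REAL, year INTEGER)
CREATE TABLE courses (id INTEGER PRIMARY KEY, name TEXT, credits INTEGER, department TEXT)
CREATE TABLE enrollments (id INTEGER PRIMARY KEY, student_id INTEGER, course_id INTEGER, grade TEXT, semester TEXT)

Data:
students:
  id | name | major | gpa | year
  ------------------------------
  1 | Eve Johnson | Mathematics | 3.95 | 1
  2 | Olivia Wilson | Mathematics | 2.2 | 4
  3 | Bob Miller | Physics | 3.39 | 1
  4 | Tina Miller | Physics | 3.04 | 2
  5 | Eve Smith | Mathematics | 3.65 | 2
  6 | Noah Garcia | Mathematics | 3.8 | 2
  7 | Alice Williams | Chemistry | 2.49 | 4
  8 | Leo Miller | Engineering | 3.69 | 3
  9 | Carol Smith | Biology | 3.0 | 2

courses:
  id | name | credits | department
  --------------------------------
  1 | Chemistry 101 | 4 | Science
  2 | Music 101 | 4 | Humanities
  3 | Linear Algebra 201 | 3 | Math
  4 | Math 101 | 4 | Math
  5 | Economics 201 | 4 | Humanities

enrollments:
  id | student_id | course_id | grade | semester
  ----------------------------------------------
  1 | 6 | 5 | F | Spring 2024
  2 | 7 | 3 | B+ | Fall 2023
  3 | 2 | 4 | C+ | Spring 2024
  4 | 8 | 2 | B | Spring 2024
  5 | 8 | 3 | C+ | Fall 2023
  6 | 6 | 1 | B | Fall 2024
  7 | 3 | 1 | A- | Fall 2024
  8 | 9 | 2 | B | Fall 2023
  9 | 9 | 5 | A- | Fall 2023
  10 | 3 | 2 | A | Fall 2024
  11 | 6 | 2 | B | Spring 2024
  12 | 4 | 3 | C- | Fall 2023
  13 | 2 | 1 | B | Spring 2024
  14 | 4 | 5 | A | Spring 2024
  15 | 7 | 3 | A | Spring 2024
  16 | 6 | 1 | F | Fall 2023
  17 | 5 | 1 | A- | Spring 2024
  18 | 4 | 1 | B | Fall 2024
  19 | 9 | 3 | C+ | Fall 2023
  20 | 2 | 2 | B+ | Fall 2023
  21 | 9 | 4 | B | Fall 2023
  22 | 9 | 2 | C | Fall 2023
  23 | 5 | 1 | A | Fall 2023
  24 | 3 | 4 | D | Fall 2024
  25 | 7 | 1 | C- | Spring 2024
SELECT DISTINCT semester FROM enrollments

Execution result:
semester
Spring 2024
Fall 2023
Fall 2024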